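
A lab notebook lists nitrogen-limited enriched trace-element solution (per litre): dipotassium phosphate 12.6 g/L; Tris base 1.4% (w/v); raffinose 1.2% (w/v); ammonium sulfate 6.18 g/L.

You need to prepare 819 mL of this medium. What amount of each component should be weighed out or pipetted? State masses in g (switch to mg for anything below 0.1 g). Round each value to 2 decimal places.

dipotassium phosphate 10.32 g; Tris base 11.47 g; raffinose 9.83 g; ammonium sulfate 5.06 g

Target volume = 819 mL = 0.819 L.
dipotassium phosphate: 12.6 g/L × 0.819 L = 10.32 g
Tris base: 1.4% w/v = 14 g/L → 14 × 0.819 L = 11.47 g
raffinose: 1.2 g per 100 mL × 819 mL ÷ 100 = 9.83 g
ammonium sulfate: 6.18 g/L × 0.819 L = 5.06 g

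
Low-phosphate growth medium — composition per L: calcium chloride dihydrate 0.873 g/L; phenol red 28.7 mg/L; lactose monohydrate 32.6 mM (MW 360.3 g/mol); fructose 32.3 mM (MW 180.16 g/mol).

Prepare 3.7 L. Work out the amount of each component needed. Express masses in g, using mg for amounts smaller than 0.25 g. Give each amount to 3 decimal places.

Working volume: 3.7 L.
calcium chloride dihydrate: 0.873 g/L × 3.7 L = 3.230 g
phenol red: 28.7 mg/L × 3.7 L = 106.190 mg
lactose monohydrate: 32.6 mmol/L × 360.3 g/mol × 3.7 L ÷ 1000 = 43.459 g
fructose: 32.3 mmol/L × 180.16 g/mol × 3.7 L ÷ 1000 = 21.531 g

calcium chloride dihydrate 3.230 g; phenol red 106.190 mg; lactose monohydrate 43.459 g; fructose 21.531 g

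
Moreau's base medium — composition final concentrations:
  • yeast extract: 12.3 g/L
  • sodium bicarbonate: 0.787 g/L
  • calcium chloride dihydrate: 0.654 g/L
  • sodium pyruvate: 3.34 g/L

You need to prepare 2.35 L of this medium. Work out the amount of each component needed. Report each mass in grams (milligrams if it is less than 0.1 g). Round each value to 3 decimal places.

Scale factor relative to 1 L: 2.35.
yeast extract: 12.3 g/L × 2.35 L = 28.905 g
sodium bicarbonate: 0.787 g/L × 2.35 L = 1.849 g
calcium chloride dihydrate: 0.654 g/L × 2.35 L = 1.537 g
sodium pyruvate: 3.34 g/L × 2.35 L = 7.849 g

yeast extract 28.905 g; sodium bicarbonate 1.849 g; calcium chloride dihydrate 1.537 g; sodium pyruvate 7.849 g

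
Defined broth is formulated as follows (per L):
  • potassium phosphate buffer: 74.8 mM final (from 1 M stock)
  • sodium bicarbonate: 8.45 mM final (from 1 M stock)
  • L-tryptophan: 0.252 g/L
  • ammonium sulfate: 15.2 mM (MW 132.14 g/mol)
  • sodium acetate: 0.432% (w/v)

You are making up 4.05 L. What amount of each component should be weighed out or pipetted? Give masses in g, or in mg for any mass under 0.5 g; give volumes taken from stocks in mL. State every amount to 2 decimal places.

Scale factor relative to 1 L: 4.05.
potassium phosphate buffer: dilute stock: 74.8 mM × 4050 mL ÷ 1000 mM = 302.94 mL
sodium bicarbonate: V = C2·V2/C1 = 8.45 mM × 4050 mL ÷ 1000 mM = 34.22 mL
L-tryptophan: 0.252 g/L × 4.05 L = 1.02 g
ammonium sulfate: 15.2 mmol/L × 132.14 g/mol × 4.05 L ÷ 1000 = 8.13 g
sodium acetate: 0.432% w/v = 4.32 g/L → 4.32 × 4.05 L = 17.50 g

potassium phosphate buffer 302.94 mL; sodium bicarbonate 34.22 mL; L-tryptophan 1.02 g; ammonium sulfate 8.13 g; sodium acetate 17.50 g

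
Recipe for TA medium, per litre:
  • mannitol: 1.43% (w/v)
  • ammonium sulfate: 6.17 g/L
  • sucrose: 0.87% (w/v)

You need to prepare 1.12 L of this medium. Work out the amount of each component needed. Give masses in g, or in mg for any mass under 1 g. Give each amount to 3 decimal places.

mannitol 16.016 g; ammonium sulfate 6.910 g; sucrose 9.744 g

Scale factor relative to 1 L: 1.12.
mannitol: 1.43 g per 100 mL × 1120 mL ÷ 100 = 16.016 g
ammonium sulfate: 6.17 g/L × 1.12 L = 6.910 g
sucrose: 0.87% w/v = 8.7 g/L → 8.7 × 1.12 L = 9.744 g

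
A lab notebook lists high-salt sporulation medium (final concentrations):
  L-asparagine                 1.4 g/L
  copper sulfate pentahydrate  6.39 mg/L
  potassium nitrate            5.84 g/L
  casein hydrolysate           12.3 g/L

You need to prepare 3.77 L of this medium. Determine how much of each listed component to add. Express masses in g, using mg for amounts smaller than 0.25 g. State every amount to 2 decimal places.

L-asparagine 5.28 g; copper sulfate pentahydrate 24.09 mg; potassium nitrate 22.02 g; casein hydrolysate 46.37 g

Working volume: 3.77 L.
L-asparagine: 1.4 g/L × 3.77 L = 5.28 g
copper sulfate pentahydrate: 6.39 mg/L × 3.77 L = 24.09 mg
potassium nitrate: 5.84 g/L × 3.77 L = 22.02 g
casein hydrolysate: 12.3 g/L × 3.77 L = 46.37 g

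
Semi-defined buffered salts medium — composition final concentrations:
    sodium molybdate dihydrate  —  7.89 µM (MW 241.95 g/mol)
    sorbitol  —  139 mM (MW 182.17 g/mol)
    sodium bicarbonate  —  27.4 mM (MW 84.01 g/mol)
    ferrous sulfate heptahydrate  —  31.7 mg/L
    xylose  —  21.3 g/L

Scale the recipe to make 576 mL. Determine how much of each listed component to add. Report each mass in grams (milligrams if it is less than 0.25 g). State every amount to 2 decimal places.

sodium molybdate dihydrate 1.10 mg; sorbitol 14.59 g; sodium bicarbonate 1.33 g; ferrous sulfate heptahydrate 18.26 mg; xylose 12.27 g

Target volume = 576 mL = 0.576 L.
sodium molybdate dihydrate: 7.89 µmol/L × 241.95 g/mol × 0.576 L ÷ 1000 = 1.10 mg
sorbitol: 139 mmol/L × 182.17 g/mol × 0.576 L ÷ 1000 = 14.59 g
sodium bicarbonate: 27.4 mmol/L × 84.01 g/mol × 0.576 L ÷ 1000 = 1.33 g
ferrous sulfate heptahydrate: 31.7 mg/L × 0.576 L = 18.26 mg
xylose: 21.3 g/L × 0.576 L = 12.27 g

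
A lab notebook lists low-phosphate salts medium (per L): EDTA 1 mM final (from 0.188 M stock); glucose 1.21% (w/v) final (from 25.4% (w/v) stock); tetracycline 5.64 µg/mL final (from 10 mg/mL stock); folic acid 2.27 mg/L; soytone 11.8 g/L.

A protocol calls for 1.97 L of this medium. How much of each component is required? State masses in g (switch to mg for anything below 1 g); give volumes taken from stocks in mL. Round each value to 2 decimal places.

Scale factor relative to 1 L: 1.97.
EDTA: dilute stock: 1 mM × 1970 mL ÷ 188 mM = 10.48 mL
glucose: dilute stock: 1.21% ÷ 25.4% × 1970 mL = 93.85 mL
tetracycline: V = C2·V2/C1 = 5.64 µg/mL × 1970 mL ÷ 10000 µg/mL = 1.11 mL
folic acid: 2.27 mg/L × 1.97 L = 4.47 mg
soytone: 11.8 g/L × 1.97 L = 23.25 g

EDTA 10.48 mL; glucose 93.85 mL; tetracycline 1.11 mL; folic acid 4.47 mg; soytone 23.25 g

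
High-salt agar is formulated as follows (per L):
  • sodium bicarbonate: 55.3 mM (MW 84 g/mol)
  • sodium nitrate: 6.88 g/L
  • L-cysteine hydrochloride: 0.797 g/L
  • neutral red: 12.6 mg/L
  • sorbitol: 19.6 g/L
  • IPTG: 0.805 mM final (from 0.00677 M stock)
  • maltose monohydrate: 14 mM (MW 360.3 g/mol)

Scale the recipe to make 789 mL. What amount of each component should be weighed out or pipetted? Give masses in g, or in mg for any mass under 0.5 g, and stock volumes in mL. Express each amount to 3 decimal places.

sodium bicarbonate 3.665 g; sodium nitrate 5.428 g; L-cysteine hydrochloride 0.629 g; neutral red 9.941 mg; sorbitol 15.464 g; IPTG 93.818 mL; maltose monohydrate 3.980 g

Target volume = 789 mL = 0.789 L.
sodium bicarbonate: 55.3 mmol/L × 84 g/mol × 0.789 L ÷ 1000 = 3.665 g
sodium nitrate: 6.88 g/L × 0.789 L = 5.428 g
L-cysteine hydrochloride: 0.797 g/L × 0.789 L = 0.629 g
neutral red: 12.6 mg/L × 0.789 L = 9.941 mg
sorbitol: 19.6 g/L × 0.789 L = 15.464 g
IPTG: dilute stock: 0.805 mM × 789 mL ÷ 6.77 mM = 93.818 mL
maltose monohydrate: 14 mmol/L × 360.3 g/mol × 0.789 L ÷ 1000 = 3.980 g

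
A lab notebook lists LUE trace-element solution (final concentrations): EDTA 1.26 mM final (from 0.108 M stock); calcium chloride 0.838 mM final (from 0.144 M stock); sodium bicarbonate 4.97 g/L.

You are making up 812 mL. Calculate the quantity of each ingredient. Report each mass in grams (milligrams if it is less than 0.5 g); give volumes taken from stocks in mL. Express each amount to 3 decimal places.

Working volume: 812 mL = 0.812 L.
EDTA: V = C2·V2/C1 = 1.26 mM × 812 mL ÷ 108 mM = 9.473 mL
calcium chloride: V = C2·V2/C1 = 0.838 mM × 812 mL ÷ 144 mM = 4.725 mL
sodium bicarbonate: 4.97 g/L × 0.812 L = 4.036 g

EDTA 9.473 mL; calcium chloride 4.725 mL; sodium bicarbonate 4.036 g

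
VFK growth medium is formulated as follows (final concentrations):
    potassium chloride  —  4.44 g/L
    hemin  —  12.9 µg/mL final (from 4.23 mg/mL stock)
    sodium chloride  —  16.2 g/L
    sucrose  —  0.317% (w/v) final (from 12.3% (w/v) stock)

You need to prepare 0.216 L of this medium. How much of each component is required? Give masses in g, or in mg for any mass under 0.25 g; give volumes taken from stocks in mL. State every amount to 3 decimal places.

potassium chloride 0.959 g; hemin 0.659 mL; sodium chloride 3.499 g; sucrose 5.567 mL

Scale factor relative to 1 L: 0.216.
potassium chloride: 4.44 g/L × 0.216 L = 0.959 g
hemin: C1V1 = C2V2 → 12.9 µg/mL × 216 mL ÷ 4230 µg/mL = 0.659 mL
sodium chloride: 16.2 g/L × 0.216 L = 3.499 g
sucrose: C1V1 = C2V2 → 0.317% ÷ 12.3% × 216 mL = 5.567 mL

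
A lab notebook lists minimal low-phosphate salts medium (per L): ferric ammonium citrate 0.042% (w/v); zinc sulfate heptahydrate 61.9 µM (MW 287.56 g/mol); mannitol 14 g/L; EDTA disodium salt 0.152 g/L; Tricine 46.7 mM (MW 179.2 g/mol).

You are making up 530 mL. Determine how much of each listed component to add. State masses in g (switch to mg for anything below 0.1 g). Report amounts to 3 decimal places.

ferric ammonium citrate 0.223 g; zinc sulfate heptahydrate 9.434 mg; mannitol 7.420 g; EDTA disodium salt 80.560 mg; Tricine 4.435 g

Target volume = 530 mL = 0.53 L.
ferric ammonium citrate: 0.042% w/v = 0.42 g/L → 0.42 × 0.53 L = 0.223 g
zinc sulfate heptahydrate: 61.9 µmol/L × 287.56 g/mol × 0.53 L ÷ 1000 = 9.434 mg
mannitol: 14 g/L × 0.53 L = 7.420 g
EDTA disodium salt: 0.152 g/L × 0.53 L = 0.08056 g = 80.560 mg
Tricine: 46.7 mmol/L × 179.2 g/mol × 0.53 L ÷ 1000 = 4.435 g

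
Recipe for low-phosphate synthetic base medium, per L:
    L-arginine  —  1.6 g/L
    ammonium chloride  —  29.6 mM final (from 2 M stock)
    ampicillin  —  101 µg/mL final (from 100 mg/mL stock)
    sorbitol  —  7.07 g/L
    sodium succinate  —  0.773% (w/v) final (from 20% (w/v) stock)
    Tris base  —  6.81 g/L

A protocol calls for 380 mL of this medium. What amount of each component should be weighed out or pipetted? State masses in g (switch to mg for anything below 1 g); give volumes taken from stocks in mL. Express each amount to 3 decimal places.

Working volume: 380 mL = 0.38 L.
L-arginine: 1.6 g/L × 0.38 L = 0.608 g = 608.000 mg
ammonium chloride: C1V1 = C2V2 → 29.6 mM × 380 mL ÷ 2000 mM = 5.624 mL
ampicillin: C1V1 = C2V2 → 101 µg/mL × 380 mL ÷ 100000 µg/mL = 0.384 mL
sorbitol: 7.07 g/L × 0.38 L = 2.687 g
sodium succinate: C1V1 = C2V2 → 0.773% ÷ 20% × 380 mL = 14.687 mL
Tris base: 6.81 g/L × 0.38 L = 2.588 g

L-arginine 608.000 mg; ammonium chloride 5.624 mL; ampicillin 0.384 mL; sorbitol 2.687 g; sodium succinate 14.687 mL; Tris base 2.588 g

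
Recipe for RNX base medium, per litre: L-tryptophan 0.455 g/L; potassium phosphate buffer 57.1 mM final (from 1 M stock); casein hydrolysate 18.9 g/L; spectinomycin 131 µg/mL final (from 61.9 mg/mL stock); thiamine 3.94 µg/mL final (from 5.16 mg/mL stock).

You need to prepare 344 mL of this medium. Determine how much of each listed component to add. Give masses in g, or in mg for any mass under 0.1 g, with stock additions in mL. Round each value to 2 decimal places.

L-tryptophan 0.16 g; potassium phosphate buffer 19.64 mL; casein hydrolysate 6.50 g; spectinomycin 0.73 mL; thiamine 0.26 mL

Working volume: 344 mL = 0.344 L.
L-tryptophan: 0.455 g/L × 0.344 L = 0.16 g
potassium phosphate buffer: C1V1 = C2V2 → 57.1 mM × 344 mL ÷ 1000 mM = 19.64 mL
casein hydrolysate: 18.9 g/L × 0.344 L = 6.50 g
spectinomycin: V = C2·V2/C1 = 131 µg/mL × 344 mL ÷ 61900 µg/mL = 0.73 mL
thiamine: dilute stock: 3.94 µg/mL × 344 mL ÷ 5160 µg/mL = 0.26 mL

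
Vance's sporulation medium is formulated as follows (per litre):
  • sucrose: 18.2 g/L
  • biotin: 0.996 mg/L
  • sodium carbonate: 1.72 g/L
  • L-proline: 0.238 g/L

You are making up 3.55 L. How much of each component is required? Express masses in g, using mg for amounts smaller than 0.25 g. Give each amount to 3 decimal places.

sucrose 64.610 g; biotin 3.536 mg; sodium carbonate 6.106 g; L-proline 0.845 g

Scale factor relative to 1 L: 3.55.
sucrose: 18.2 g/L × 3.55 L = 64.610 g
biotin: 0.996 mg/L × 3.55 L = 3.536 mg
sodium carbonate: 1.72 g/L × 3.55 L = 6.106 g
L-proline: 0.238 g/L × 3.55 L = 0.845 g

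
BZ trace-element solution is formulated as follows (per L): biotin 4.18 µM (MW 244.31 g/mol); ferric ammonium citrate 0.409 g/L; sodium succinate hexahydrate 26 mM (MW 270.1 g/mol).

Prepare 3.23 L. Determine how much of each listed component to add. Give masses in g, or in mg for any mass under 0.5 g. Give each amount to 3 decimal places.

Scale factor relative to 1 L: 3.23.
biotin: 4.18 µmol/L × 244.31 g/mol × 3.23 L ÷ 1000 = 3.299 mg
ferric ammonium citrate: 0.409 g/L × 3.23 L = 1.321 g
sodium succinate hexahydrate: 26 mmol/L × 270.1 g/mol × 3.23 L ÷ 1000 = 22.683 g

biotin 3.299 mg; ferric ammonium citrate 1.321 g; sodium succinate hexahydrate 22.683 g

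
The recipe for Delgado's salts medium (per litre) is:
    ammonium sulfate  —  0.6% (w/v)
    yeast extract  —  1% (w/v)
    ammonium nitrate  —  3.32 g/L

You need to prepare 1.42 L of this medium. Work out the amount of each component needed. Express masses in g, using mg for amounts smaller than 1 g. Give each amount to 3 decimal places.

ammonium sulfate 8.520 g; yeast extract 14.200 g; ammonium nitrate 4.714 g

Scale factor relative to 1 L: 1.42.
ammonium sulfate: 0.6% w/v = 6 g/L → 6 × 1.42 L = 8.520 g
yeast extract: 1% w/v = 10 g/L → 10 × 1.42 L = 14.200 g
ammonium nitrate: 3.32 g/L × 1.42 L = 4.714 g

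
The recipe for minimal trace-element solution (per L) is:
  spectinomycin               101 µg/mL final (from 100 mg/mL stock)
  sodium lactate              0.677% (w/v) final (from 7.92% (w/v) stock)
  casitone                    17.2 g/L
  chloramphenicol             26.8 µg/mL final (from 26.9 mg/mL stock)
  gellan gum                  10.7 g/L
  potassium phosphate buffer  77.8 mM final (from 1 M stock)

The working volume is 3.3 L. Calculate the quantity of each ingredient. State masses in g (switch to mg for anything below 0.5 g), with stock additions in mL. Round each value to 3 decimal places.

spectinomycin 3.333 mL; sodium lactate 282.083 mL; casitone 56.760 g; chloramphenicol 3.288 mL; gellan gum 35.310 g; potassium phosphate buffer 256.740 mL

Working volume: 3.3 L.
spectinomycin: C1V1 = C2V2 → 101 µg/mL × 3300 mL ÷ 100000 µg/mL = 3.333 mL
sodium lactate: C1V1 = C2V2 → 0.677% ÷ 7.92% × 3300 mL = 282.083 mL
casitone: 17.2 g/L × 3.3 L = 56.760 g
chloramphenicol: C1V1 = C2V2 → 26.8 µg/mL × 3300 mL ÷ 26900 µg/mL = 3.288 mL
gellan gum: 10.7 g/L × 3.3 L = 35.310 g
potassium phosphate buffer: dilute stock: 77.8 mM × 3300 mL ÷ 1000 mM = 256.740 mL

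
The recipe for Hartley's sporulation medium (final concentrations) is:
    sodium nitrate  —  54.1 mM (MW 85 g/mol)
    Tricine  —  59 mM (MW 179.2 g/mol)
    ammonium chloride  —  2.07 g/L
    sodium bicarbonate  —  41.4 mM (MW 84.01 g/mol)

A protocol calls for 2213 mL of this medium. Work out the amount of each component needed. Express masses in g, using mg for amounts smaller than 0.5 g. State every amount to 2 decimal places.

sodium nitrate 10.18 g; Tricine 23.40 g; ammonium chloride 4.58 g; sodium bicarbonate 7.70 g

Scale factor relative to 1 L: 2.213.
sodium nitrate: 54.1 mmol/L × 85 g/mol × 2.213 L ÷ 1000 = 10.18 g
Tricine: 59 mmol/L × 179.2 g/mol × 2.213 L ÷ 1000 = 23.40 g
ammonium chloride: 2.07 g/L × 2.213 L = 4.58 g
sodium bicarbonate: 41.4 mmol/L × 84.01 g/mol × 2.213 L ÷ 1000 = 7.70 g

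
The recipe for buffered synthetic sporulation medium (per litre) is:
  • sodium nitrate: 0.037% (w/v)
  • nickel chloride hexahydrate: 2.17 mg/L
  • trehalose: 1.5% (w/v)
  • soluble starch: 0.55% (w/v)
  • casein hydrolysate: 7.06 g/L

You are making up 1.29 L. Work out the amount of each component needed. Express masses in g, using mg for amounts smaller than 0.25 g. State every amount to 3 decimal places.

sodium nitrate 0.477 g; nickel chloride hexahydrate 2.799 mg; trehalose 19.350 g; soluble starch 7.095 g; casein hydrolysate 9.107 g

Working volume: 1.29 L.
sodium nitrate: 0.037 g per 100 mL × 1290 mL ÷ 100 = 0.477 g
nickel chloride hexahydrate: 2.17 mg/L × 1.29 L = 2.799 mg
trehalose: 1.5% w/v = 15 g/L → 15 × 1.29 L = 19.350 g
soluble starch: 0.55 g per 100 mL × 1290 mL ÷ 100 = 7.095 g
casein hydrolysate: 7.06 g/L × 1.29 L = 9.107 g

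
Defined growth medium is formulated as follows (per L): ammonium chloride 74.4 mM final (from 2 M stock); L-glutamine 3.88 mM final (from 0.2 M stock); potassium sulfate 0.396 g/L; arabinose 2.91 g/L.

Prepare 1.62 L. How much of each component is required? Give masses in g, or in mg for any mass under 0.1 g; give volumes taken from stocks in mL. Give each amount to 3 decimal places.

Working volume: 1.62 L.
ammonium chloride: dilute stock: 74.4 mM × 1620 mL ÷ 2000 mM = 60.264 mL
L-glutamine: V = C2·V2/C1 = 3.88 mM × 1620 mL ÷ 200 mM = 31.428 mL
potassium sulfate: 0.396 g/L × 1.62 L = 0.642 g
arabinose: 2.91 g/L × 1.62 L = 4.714 g

ammonium chloride 60.264 mL; L-glutamine 31.428 mL; potassium sulfate 0.642 g; arabinose 4.714 g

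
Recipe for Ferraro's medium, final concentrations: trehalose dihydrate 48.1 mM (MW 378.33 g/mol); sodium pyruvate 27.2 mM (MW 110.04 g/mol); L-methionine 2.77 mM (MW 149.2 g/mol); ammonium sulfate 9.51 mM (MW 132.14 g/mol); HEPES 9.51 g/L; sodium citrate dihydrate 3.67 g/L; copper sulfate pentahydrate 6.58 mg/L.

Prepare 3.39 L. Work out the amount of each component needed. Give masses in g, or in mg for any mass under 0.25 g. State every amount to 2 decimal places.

Working volume: 3.39 L.
trehalose dihydrate: 48.1 mmol/L × 378.33 g/mol × 3.39 L ÷ 1000 = 61.69 g
sodium pyruvate: 27.2 mmol/L × 110.04 g/mol × 3.39 L ÷ 1000 = 10.15 g
L-methionine: 2.77 mmol/L × 149.2 g/mol × 3.39 L ÷ 1000 = 1.40 g
ammonium sulfate: 9.51 mmol/L × 132.14 g/mol × 3.39 L ÷ 1000 = 4.26 g
HEPES: 9.51 g/L × 3.39 L = 32.24 g
sodium citrate dihydrate: 3.67 g/L × 3.39 L = 12.44 g
copper sulfate pentahydrate: 6.58 mg/L × 3.39 L = 22.31 mg

trehalose dihydrate 61.69 g; sodium pyruvate 10.15 g; L-methionine 1.40 g; ammonium sulfate 4.26 g; HEPES 32.24 g; sodium citrate dihydrate 12.44 g; copper sulfate pentahydrate 22.31 mg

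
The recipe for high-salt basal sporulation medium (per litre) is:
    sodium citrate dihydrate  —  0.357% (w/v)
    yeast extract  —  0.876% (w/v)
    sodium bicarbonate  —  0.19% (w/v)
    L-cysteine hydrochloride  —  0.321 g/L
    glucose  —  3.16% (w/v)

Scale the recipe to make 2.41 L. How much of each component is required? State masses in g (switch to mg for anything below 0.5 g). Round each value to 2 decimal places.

sodium citrate dihydrate 8.60 g; yeast extract 21.11 g; sodium bicarbonate 4.58 g; L-cysteine hydrochloride 0.77 g; glucose 76.16 g

Working volume: 2.41 L.
sodium citrate dihydrate: 0.357% w/v = 3.57 g/L → 3.57 × 2.41 L = 8.60 g
yeast extract: 0.876 g per 100 mL × 2410 mL ÷ 100 = 21.11 g
sodium bicarbonate: 0.19 g per 100 mL × 2410 mL ÷ 100 = 4.58 g
L-cysteine hydrochloride: 0.321 g/L × 2.41 L = 0.77 g
glucose: 3.16 g per 100 mL × 2410 mL ÷ 100 = 76.16 g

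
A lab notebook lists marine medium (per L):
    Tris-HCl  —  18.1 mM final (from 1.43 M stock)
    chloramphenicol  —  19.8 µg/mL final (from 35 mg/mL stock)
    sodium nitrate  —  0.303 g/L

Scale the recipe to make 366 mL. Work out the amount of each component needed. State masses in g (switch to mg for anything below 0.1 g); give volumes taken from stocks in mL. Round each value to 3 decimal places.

Tris-HCl 4.633 mL; chloramphenicol 0.207 mL; sodium nitrate 0.111 g

Scale factor relative to 1 L: 0.366.
Tris-HCl: V = C2·V2/C1 = 18.1 mM × 366 mL ÷ 1430 mM = 4.633 mL
chloramphenicol: V = C2·V2/C1 = 19.8 µg/mL × 366 mL ÷ 35000 µg/mL = 0.207 mL
sodium nitrate: 0.303 g/L × 0.366 L = 0.111 g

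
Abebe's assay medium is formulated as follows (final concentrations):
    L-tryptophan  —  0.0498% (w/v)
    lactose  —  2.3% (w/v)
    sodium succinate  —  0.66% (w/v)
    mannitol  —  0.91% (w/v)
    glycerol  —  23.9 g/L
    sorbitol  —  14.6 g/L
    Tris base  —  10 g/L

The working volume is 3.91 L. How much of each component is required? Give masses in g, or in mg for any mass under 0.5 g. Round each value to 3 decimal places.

L-tryptophan 1.947 g; lactose 89.930 g; sodium succinate 25.806 g; mannitol 35.581 g; glycerol 93.449 g; sorbitol 57.086 g; Tris base 39.100 g

Working volume: 3.91 L.
L-tryptophan: 0.0498% w/v = 0.498 g/L → 0.498 × 3.91 L = 1.947 g
lactose: 2.3 g per 100 mL × 3910 mL ÷ 100 = 89.930 g
sodium succinate: 0.66 g per 100 mL × 3910 mL ÷ 100 = 25.806 g
mannitol: 0.91% w/v = 9.1 g/L → 9.1 × 3.91 L = 35.581 g
glycerol: 23.9 g/L × 3.91 L = 93.449 g
sorbitol: 14.6 g/L × 3.91 L = 57.086 g
Tris base: 10 g/L × 3.91 L = 39.100 g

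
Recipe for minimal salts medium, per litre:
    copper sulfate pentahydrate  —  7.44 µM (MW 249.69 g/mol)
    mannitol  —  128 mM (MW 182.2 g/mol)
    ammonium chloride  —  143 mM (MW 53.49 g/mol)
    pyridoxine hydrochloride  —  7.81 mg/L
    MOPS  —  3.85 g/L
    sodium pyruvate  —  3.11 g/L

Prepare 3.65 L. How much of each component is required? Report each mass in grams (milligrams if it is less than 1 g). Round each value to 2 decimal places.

Scale factor relative to 1 L: 3.65.
copper sulfate pentahydrate: 7.44 µmol/L × 249.69 g/mol × 3.65 L ÷ 1000 = 6.78 mg
mannitol: 128 mmol/L × 182.2 g/mol × 3.65 L ÷ 1000 = 85.12 g
ammonium chloride: 143 mmol/L × 53.49 g/mol × 3.65 L ÷ 1000 = 27.92 g
pyridoxine hydrochloride: 7.81 mg/L × 3.65 L = 28.51 mg
MOPS: 3.85 g/L × 3.65 L = 14.05 g
sodium pyruvate: 3.11 g/L × 3.65 L = 11.35 g

copper sulfate pentahydrate 6.78 mg; mannitol 85.12 g; ammonium chloride 27.92 g; pyridoxine hydrochloride 28.51 mg; MOPS 14.05 g; sodium pyruvate 11.35 g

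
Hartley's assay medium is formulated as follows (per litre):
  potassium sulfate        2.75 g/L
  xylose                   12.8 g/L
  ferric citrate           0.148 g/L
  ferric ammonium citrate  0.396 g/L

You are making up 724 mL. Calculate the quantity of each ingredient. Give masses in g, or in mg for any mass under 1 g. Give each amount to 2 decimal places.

Target volume = 724 mL = 0.724 L.
potassium sulfate: 2.75 g/L × 0.724 L = 1.99 g
xylose: 12.8 g/L × 0.724 L = 9.27 g
ferric citrate: 0.148 g/L × 0.724 L = 0.107152 g = 107.15 mg
ferric ammonium citrate: 0.396 g/L × 0.724 L = 0.286704 g = 286.70 mg

potassium sulfate 1.99 g; xylose 9.27 g; ferric citrate 107.15 mg; ferric ammonium citrate 286.70 mg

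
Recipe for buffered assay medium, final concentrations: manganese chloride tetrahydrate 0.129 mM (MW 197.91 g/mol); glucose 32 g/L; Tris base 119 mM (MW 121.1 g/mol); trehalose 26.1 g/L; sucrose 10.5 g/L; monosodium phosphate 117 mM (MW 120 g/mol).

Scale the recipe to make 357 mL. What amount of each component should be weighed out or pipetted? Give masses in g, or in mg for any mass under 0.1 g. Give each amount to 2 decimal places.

manganese chloride tetrahydrate 9.11 mg; glucose 11.42 g; Tris base 5.14 g; trehalose 9.32 g; sucrose 3.75 g; monosodium phosphate 5.01 g

Scale factor relative to 1 L: 0.357.
manganese chloride tetrahydrate: 0.129 mmol/L × 197.91 mg/mmol × 0.357 L = 9.11 mg
glucose: 32 g/L × 0.357 L = 11.42 g
Tris base: 119 mmol/L × 121.1 g/mol × 0.357 L ÷ 1000 = 5.14 g
trehalose: 26.1 g/L × 0.357 L = 9.32 g
sucrose: 10.5 g/L × 0.357 L = 3.75 g
monosodium phosphate: 117 mmol/L × 120 g/mol × 0.357 L ÷ 1000 = 5.01 g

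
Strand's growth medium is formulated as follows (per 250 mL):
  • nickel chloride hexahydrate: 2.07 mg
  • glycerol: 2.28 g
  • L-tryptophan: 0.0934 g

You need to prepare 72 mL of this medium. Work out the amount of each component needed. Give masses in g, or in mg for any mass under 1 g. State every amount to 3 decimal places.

nickel chloride hexahydrate 0.596 mg; glycerol 656.640 mg; L-tryptophan 26.899 mg

Ratio of target to recipe volume: 72 / 250 = 0.288.
nickel chloride hexahydrate: 2.07 mg × (72 mL / 250 mL) = 0.596 mg
glycerol: 2.28 g × (72 mL / 250 mL) = 0.65664 g = 656.640 mg
L-tryptophan: 0.0934 g × (72 mL / 250 mL) = 0.0268992 g = 26.899 mg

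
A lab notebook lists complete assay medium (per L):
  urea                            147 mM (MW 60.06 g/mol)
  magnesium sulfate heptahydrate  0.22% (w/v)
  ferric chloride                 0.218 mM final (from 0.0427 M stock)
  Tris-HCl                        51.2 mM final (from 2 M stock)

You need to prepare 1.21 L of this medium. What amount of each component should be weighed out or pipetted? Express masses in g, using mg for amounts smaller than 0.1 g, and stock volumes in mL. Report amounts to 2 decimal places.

urea 10.68 g; magnesium sulfate heptahydrate 2.66 g; ferric chloride 6.18 mL; Tris-HCl 30.98 mL

Scale factor relative to 1 L: 1.21.
urea: 147 mmol/L × 60.06 g/mol × 1.21 L ÷ 1000 = 10.68 g
magnesium sulfate heptahydrate: 0.22% w/v = 2.2 g/L → 2.2 × 1.21 L = 2.66 g
ferric chloride: V = C2·V2/C1 = 0.218 mM × 1210 mL ÷ 42.7 mM = 6.18 mL
Tris-HCl: dilute stock: 51.2 mM × 1210 mL ÷ 2000 mM = 30.98 mL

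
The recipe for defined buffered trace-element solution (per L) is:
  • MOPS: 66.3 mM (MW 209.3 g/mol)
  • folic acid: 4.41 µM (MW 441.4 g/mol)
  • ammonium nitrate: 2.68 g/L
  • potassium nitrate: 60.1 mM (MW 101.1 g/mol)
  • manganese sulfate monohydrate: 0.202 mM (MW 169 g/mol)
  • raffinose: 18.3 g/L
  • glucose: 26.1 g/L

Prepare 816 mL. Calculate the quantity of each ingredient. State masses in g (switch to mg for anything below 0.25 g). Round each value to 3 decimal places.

Working volume: 816 mL = 0.816 L.
MOPS: 66.3 mmol/L × 209.3 g/mol × 0.816 L ÷ 1000 = 11.323 g
folic acid: 4.41 µmol/L × 441.4 g/mol × 0.816 L ÷ 1000 = 1.588 mg
ammonium nitrate: 2.68 g/L × 0.816 L = 2.187 g
potassium nitrate: 60.1 mmol/L × 101.1 g/mol × 0.816 L ÷ 1000 = 4.958 g
manganese sulfate monohydrate: 0.202 mmol/L × 169 mg/mmol × 0.816 L = 27.857 mg
raffinose: 18.3 g/L × 0.816 L = 14.933 g
glucose: 26.1 g/L × 0.816 L = 21.298 g

MOPS 11.323 g; folic acid 1.588 mg; ammonium nitrate 2.187 g; potassium nitrate 4.958 g; manganese sulfate monohydrate 27.857 mg; raffinose 14.933 g; glucose 21.298 g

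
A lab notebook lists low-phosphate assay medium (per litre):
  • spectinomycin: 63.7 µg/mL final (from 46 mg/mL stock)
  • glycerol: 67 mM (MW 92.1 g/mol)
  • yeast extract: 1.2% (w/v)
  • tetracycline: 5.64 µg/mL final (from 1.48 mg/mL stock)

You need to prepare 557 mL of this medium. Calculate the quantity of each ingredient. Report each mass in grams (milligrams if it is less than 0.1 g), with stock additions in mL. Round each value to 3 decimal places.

spectinomycin 0.771 mL; glycerol 3.437 g; yeast extract 6.684 g; tetracycline 2.123 mL

Scale factor relative to 1 L: 0.557.
spectinomycin: C1V1 = C2V2 → 63.7 µg/mL × 557 mL ÷ 46000 µg/mL = 0.771 mL
glycerol: 67 mmol/L × 92.1 g/mol × 0.557 L ÷ 1000 = 3.437 g
yeast extract: 1.2 g per 100 mL × 557 mL ÷ 100 = 6.684 g
tetracycline: V = C2·V2/C1 = 5.64 µg/mL × 557 mL ÷ 1480 µg/mL = 2.123 mL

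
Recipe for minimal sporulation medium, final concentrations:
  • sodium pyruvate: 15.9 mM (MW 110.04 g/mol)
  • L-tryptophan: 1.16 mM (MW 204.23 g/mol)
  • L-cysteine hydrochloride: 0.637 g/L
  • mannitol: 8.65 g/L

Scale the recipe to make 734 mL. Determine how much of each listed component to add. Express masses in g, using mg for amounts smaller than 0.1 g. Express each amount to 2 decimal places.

sodium pyruvate 1.28 g; L-tryptophan 0.17 g; L-cysteine hydrochloride 0.47 g; mannitol 6.35 g

Working volume: 734 mL = 0.734 L.
sodium pyruvate: 15.9 mmol/L × 110.04 g/mol × 0.734 L ÷ 1000 = 1.28 g
L-tryptophan: 1.16 mmol/L × 204.23 g/mol × 0.734 L ÷ 1000 = 0.17 g
L-cysteine hydrochloride: 0.637 g/L × 0.734 L = 0.47 g
mannitol: 8.65 g/L × 0.734 L = 6.35 g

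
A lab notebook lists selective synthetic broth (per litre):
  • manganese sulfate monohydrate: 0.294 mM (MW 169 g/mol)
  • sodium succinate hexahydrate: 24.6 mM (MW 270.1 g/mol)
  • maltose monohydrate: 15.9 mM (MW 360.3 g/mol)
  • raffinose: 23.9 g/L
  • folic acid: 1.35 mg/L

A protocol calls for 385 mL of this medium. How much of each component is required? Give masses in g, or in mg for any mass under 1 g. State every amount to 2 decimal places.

manganese sulfate monohydrate 19.13 mg; sodium succinate hexahydrate 2.56 g; maltose monohydrate 2.21 g; raffinose 9.20 g; folic acid 0.52 mg

Working volume: 385 mL = 0.385 L.
manganese sulfate monohydrate: 0.294 mmol/L × 169 mg/mmol × 0.385 L = 19.13 mg
sodium succinate hexahydrate: 24.6 mmol/L × 270.1 g/mol × 0.385 L ÷ 1000 = 2.56 g
maltose monohydrate: 15.9 mmol/L × 360.3 g/mol × 0.385 L ÷ 1000 = 2.21 g
raffinose: 23.9 g/L × 0.385 L = 9.20 g
folic acid: 1.35 mg/L × 0.385 L = 0.52 mg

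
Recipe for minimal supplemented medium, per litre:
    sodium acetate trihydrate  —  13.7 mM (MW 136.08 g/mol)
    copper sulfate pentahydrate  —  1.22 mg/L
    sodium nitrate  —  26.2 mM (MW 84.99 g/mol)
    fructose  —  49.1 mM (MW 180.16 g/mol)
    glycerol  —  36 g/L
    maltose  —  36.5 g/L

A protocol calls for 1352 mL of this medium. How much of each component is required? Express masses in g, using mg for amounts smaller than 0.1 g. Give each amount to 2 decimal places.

Working volume: 1352 mL = 1.352 L.
sodium acetate trihydrate: 13.7 mmol/L × 136.08 g/mol × 1.352 L ÷ 1000 = 2.52 g
copper sulfate pentahydrate: 1.22 mg/L × 1.352 L = 1.65 mg
sodium nitrate: 26.2 mmol/L × 84.99 g/mol × 1.352 L ÷ 1000 = 3.01 g
fructose: 49.1 mmol/L × 180.16 g/mol × 1.352 L ÷ 1000 = 11.96 g
glycerol: 36 g/L × 1.352 L = 48.67 g
maltose: 36.5 g/L × 1.352 L = 49.35 g

sodium acetate trihydrate 2.52 g; copper sulfate pentahydrate 1.65 mg; sodium nitrate 3.01 g; fructose 11.96 g; glycerol 48.67 g; maltose 49.35 g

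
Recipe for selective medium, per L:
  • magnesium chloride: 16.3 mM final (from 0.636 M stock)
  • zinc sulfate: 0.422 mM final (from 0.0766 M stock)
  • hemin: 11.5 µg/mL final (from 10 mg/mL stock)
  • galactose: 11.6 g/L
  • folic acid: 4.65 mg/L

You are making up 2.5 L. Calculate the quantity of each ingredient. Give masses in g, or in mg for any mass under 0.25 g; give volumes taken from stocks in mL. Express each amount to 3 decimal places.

magnesium chloride 64.072 mL; zinc sulfate 13.773 mL; hemin 2.875 mL; galactose 29.000 g; folic acid 11.625 mg

Working volume: 2.5 L.
magnesium chloride: C1V1 = C2V2 → 16.3 mM × 2500 mL ÷ 636 mM = 64.072 mL
zinc sulfate: dilute stock: 0.422 mM × 2500 mL ÷ 76.6 mM = 13.773 mL
hemin: C1V1 = C2V2 → 11.5 µg/mL × 2500 mL ÷ 10000 µg/mL = 2.875 mL
galactose: 11.6 g/L × 2.5 L = 29.000 g
folic acid: 4.65 mg/L × 2.5 L = 11.625 mg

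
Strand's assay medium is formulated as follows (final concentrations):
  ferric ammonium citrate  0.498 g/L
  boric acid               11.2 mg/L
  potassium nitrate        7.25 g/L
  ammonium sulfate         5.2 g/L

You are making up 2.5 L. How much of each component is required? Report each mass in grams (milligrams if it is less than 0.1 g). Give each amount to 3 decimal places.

ferric ammonium citrate 1.245 g; boric acid 28.000 mg; potassium nitrate 18.125 g; ammonium sulfate 13.000 g

Scale factor relative to 1 L: 2.5.
ferric ammonium citrate: 0.498 g/L × 2.5 L = 1.245 g
boric acid: 11.2 mg/L × 2.5 L = 28.000 mg
potassium nitrate: 7.25 g/L × 2.5 L = 18.125 g
ammonium sulfate: 5.2 g/L × 2.5 L = 13.000 g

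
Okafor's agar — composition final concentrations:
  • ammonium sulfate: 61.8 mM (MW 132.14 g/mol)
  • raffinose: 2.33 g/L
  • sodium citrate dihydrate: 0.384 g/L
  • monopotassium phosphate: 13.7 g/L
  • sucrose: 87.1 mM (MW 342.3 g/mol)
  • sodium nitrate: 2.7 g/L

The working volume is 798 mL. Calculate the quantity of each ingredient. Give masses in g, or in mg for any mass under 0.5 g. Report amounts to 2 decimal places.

Scale factor relative to 1 L: 0.798.
ammonium sulfate: 61.8 mmol/L × 132.14 g/mol × 0.798 L ÷ 1000 = 6.52 g
raffinose: 2.33 g/L × 0.798 L = 1.86 g
sodium citrate dihydrate: 0.384 g/L × 0.798 L = 0.306432 g = 306.43 mg
monopotassium phosphate: 13.7 g/L × 0.798 L = 10.93 g
sucrose: 87.1 mmol/L × 342.3 g/mol × 0.798 L ÷ 1000 = 23.79 g
sodium nitrate: 2.7 g/L × 0.798 L = 2.15 g

ammonium sulfate 6.52 g; raffinose 1.86 g; sodium citrate dihydrate 306.43 mg; monopotassium phosphate 10.93 g; sucrose 23.79 g; sodium nitrate 2.15 g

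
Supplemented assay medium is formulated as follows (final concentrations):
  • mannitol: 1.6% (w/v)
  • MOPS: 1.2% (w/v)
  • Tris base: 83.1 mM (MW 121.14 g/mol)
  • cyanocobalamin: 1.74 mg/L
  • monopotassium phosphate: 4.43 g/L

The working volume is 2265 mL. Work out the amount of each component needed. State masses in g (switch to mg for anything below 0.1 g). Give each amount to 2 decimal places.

mannitol 36.24 g; MOPS 27.18 g; Tris base 22.80 g; cyanocobalamin 3.94 mg; monopotassium phosphate 10.03 g

Working volume: 2265 mL = 2.265 L.
mannitol: 1.6 g per 100 mL × 2265 mL ÷ 100 = 36.24 g
MOPS: 1.2% w/v = 12 g/L → 12 × 2.265 L = 27.18 g
Tris base: 83.1 mmol/L × 121.14 g/mol × 2.265 L ÷ 1000 = 22.80 g
cyanocobalamin: 1.74 mg/L × 2.265 L = 3.94 mg
monopotassium phosphate: 4.43 g/L × 2.265 L = 10.03 g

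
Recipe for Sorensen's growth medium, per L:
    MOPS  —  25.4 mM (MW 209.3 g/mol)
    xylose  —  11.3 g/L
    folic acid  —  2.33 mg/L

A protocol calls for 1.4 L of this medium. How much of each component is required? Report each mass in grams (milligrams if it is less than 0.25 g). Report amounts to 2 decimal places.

MOPS 7.44 g; xylose 15.82 g; folic acid 3.26 mg

Scale factor relative to 1 L: 1.4.
MOPS: 25.4 mmol/L × 209.3 g/mol × 1.4 L ÷ 1000 = 7.44 g
xylose: 11.3 g/L × 1.4 L = 15.82 g
folic acid: 2.33 mg/L × 1.4 L = 3.26 mg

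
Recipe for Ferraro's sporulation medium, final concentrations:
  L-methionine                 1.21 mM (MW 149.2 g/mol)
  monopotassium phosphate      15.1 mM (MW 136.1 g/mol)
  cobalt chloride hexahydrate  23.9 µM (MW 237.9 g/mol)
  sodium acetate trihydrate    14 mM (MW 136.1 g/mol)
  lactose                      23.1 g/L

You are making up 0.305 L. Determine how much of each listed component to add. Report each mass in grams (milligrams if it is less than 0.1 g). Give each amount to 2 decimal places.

L-methionine 55.06 mg; monopotassium phosphate 0.63 g; cobalt chloride hexahydrate 1.73 mg; sodium acetate trihydrate 0.58 g; lactose 7.05 g

Scale factor relative to 1 L: 0.305.
L-methionine: 1.21 mmol/L × 149.2 mg/mmol × 0.305 L = 55.06 mg
monopotassium phosphate: 15.1 mmol/L × 136.1 g/mol × 0.305 L ÷ 1000 = 0.63 g
cobalt chloride hexahydrate: 23.9 µmol/L × 237.9 g/mol × 0.305 L ÷ 1000 = 1.73 mg
sodium acetate trihydrate: 14 mmol/L × 136.1 g/mol × 0.305 L ÷ 1000 = 0.58 g
lactose: 23.1 g/L × 0.305 L = 7.05 g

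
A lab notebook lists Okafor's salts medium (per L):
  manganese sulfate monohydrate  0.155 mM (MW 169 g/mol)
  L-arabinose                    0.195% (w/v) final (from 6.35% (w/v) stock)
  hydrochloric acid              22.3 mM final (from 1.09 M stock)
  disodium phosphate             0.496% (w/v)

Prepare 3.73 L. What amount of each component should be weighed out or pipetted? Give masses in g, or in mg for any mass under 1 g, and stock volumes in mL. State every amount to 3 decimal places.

manganese sulfate monohydrate 97.707 mg; L-arabinose 114.543 mL; hydrochloric acid 76.311 mL; disodium phosphate 18.501 g

Working volume: 3.73 L.
manganese sulfate monohydrate: 0.155 mmol/L × 169 mg/mmol × 3.73 L = 97.707 mg
L-arabinose: dilute stock: 0.195% ÷ 6.35% × 3730 mL = 114.543 mL
hydrochloric acid: C1V1 = C2V2 → 22.3 mM × 3730 mL ÷ 1090 mM = 76.311 mL
disodium phosphate: 0.496 g per 100 mL × 3730 mL ÷ 100 = 18.501 g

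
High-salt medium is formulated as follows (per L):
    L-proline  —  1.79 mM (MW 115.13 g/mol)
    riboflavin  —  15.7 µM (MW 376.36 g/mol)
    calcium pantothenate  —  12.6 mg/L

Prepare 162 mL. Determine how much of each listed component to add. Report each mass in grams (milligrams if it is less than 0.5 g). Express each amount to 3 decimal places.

Scale factor relative to 1 L: 0.162.
L-proline: 1.79 mmol/L × 115.13 mg/mmol × 0.162 L = 33.385 mg
riboflavin: 15.7 µmol/L × 376.36 g/mol × 0.162 L ÷ 1000 = 0.957 mg
calcium pantothenate: 12.6 mg/L × 0.162 L = 2.041 mg

L-proline 33.385 mg; riboflavin 0.957 mg; calcium pantothenate 2.041 mg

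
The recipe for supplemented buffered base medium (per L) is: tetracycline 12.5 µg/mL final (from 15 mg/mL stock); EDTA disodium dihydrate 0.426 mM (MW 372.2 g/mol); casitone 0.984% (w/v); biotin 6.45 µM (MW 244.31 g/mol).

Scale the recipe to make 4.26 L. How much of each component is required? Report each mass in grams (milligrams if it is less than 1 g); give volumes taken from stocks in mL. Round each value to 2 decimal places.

tetracycline 3.55 mL; EDTA disodium dihydrate 675.45 mg; casitone 41.92 g; biotin 6.71 mg

Scale factor relative to 1 L: 4.26.
tetracycline: V = C2·V2/C1 = 12.5 µg/mL × 4260 mL ÷ 15000 µg/mL = 3.55 mL
EDTA disodium dihydrate: 0.426 mmol/L × 372.2 mg/mmol × 4.26 L = 675.45 mg
casitone: 0.984 g per 100 mL × 4260 mL ÷ 100 = 41.92 g
biotin: 6.45 µmol/L × 244.31 g/mol × 4.26 L ÷ 1000 = 6.71 mg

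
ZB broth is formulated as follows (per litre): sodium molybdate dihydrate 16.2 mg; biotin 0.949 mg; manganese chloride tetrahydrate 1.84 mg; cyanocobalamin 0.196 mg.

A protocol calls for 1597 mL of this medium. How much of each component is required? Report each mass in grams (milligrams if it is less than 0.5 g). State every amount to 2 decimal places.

Scale factor = 1597 mL / 1000 mL = 1.597.
sodium molybdate dihydrate: 16.2 mg × (1597 mL / 1000 mL) = 25.87 mg
biotin: 0.949 mg × (1597 mL / 1000 mL) = 1.52 mg
manganese chloride tetrahydrate: 1.84 mg × (1597 mL / 1000 mL) = 2.94 mg
cyanocobalamin: 0.196 mg × (1597 mL / 1000 mL) = 0.31 mg

sodium molybdate dihydrate 25.87 mg; biotin 1.52 mg; manganese chloride tetrahydrate 2.94 mg; cyanocobalamin 0.31 mg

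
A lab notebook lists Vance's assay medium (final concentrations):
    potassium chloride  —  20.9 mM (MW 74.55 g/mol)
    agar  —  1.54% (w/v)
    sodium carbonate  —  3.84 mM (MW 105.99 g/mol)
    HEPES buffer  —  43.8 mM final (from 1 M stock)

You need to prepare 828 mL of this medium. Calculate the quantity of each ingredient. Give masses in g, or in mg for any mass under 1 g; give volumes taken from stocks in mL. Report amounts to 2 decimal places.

Working volume: 828 mL = 0.828 L.
potassium chloride: 20.9 mmol/L × 74.55 g/mol × 0.828 L ÷ 1000 = 1.29 g
agar: 1.54% w/v = 15.4 g/L → 15.4 × 0.828 L = 12.75 g
sodium carbonate: 3.84 mmol/L × 105.99 mg/mmol × 0.828 L = 337.00 mg
HEPES buffer: dilute stock: 43.8 mM × 828 mL ÷ 1000 mM = 36.27 mL

potassium chloride 1.29 g; agar 12.75 g; sodium carbonate 337.00 mg; HEPES buffer 36.27 mL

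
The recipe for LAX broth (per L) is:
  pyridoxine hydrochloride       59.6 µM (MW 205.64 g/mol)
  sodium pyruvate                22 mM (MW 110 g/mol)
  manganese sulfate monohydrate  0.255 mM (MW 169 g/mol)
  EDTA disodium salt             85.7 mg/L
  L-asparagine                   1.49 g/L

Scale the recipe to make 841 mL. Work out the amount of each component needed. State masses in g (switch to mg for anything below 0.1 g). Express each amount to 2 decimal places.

pyridoxine hydrochloride 10.31 mg; sodium pyruvate 2.04 g; manganese sulfate monohydrate 36.24 mg; EDTA disodium salt 72.07 mg; L-asparagine 1.25 g

Working volume: 841 mL = 0.841 L.
pyridoxine hydrochloride: 59.6 µmol/L × 205.64 g/mol × 0.841 L ÷ 1000 = 10.31 mg
sodium pyruvate: 22 mmol/L × 110 g/mol × 0.841 L ÷ 1000 = 2.04 g
manganese sulfate monohydrate: 0.255 mmol/L × 169 mg/mmol × 0.841 L = 36.24 mg
EDTA disodium salt: 85.7 mg/L × 0.841 L = 72.07 mg
L-asparagine: 1.49 g/L × 0.841 L = 1.25 g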